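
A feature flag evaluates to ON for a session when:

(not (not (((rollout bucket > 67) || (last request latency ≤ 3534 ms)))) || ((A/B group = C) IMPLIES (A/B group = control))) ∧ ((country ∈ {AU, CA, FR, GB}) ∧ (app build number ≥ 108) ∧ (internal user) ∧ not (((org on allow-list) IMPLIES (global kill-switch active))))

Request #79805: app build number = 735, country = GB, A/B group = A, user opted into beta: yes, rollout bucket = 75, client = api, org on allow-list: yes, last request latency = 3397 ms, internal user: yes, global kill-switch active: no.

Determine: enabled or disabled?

Atomic conditions:
  rollout bucket > 67: 75 > 67 is true
  last request latency ≤ 3534 ms: 3397 ≤ 3534 is true
  A/B group = C: A == C is false
  A/B group = control: A == control is false
  country ∈ {AU, CA, FR, GB}: GB is in the set → true
  app build number ≥ 108: 735 ≥ 108 is true
  internal user: yes → true
  org on allow-list: yes → true
  global kill-switch active: no → false
Combine:
[1.1.1.1] true OR true = true
[1.1.1] NOT true = false
[1.1] NOT false = true
[1.2] false → false (antecedent false ⇒ implication holds) = true
[1] true OR true = true
[2.4.1] true → false = false
[2.4] NOT false = true
[2] true AND true AND true AND true = true
[root] true AND true = true
Overall: true → enabled

Enabled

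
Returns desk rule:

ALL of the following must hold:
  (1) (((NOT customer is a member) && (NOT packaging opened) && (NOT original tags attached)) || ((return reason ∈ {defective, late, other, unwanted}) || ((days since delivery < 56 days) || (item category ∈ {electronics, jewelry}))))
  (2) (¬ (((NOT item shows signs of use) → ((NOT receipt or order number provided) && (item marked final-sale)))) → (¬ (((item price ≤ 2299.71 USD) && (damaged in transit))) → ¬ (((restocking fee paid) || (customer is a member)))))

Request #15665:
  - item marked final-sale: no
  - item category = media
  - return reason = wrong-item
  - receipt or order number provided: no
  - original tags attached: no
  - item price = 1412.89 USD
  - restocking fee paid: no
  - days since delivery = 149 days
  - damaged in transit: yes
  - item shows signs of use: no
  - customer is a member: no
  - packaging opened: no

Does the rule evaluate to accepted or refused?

Accepted

Atomic conditions:
  NOT customer is a member: no → true
  NOT packaging opened: no → true
  NOT original tags attached: no → true
  return reason ∈ {defective, late, other, unwanted}: wrong-item is not in the set → false
  days since delivery < 56 days: 149 < 56 is false
  item category ∈ {electronics, jewelry}: media is not in the set → false
  NOT item shows signs of use: no → true
  NOT receipt or order number provided: no → true
  item marked final-sale: no → false
  item price ≤ 2299.71 USD: 1412.89 ≤ 2299.71 is true
  damaged in transit: yes → true
  restocking fee paid: no → false
  customer is a member: no → false
Combine:
[1.1] true AND true AND true = true
[1.2.2] false OR false = false
[1.2] false OR false = false
[1] true OR false = true
[2.1.1.2] true AND false = false
[2.1.1] true → false = false
[2.1] NOT false = true
[2.2.1.1] true AND true = true
[2.2.1] NOT true = false
[2.2.2.1] false OR false = false
[2.2.2] NOT false = true
[2.2] false → true (antecedent false ⇒ implication holds) = true
[2] true → true = true
[root] true AND true = true
Overall: true → accepted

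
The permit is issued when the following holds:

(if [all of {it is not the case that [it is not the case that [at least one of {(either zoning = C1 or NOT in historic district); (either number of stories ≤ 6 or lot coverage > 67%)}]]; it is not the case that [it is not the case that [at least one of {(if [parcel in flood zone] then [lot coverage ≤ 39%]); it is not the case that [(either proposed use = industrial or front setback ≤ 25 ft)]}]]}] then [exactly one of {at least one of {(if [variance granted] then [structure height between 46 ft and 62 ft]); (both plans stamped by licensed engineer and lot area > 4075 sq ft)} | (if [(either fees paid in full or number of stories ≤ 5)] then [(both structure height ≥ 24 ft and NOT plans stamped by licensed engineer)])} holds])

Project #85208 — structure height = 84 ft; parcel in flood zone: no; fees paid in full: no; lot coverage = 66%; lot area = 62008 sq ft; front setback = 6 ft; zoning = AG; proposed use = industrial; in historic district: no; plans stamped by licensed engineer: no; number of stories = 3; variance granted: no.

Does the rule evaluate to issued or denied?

Atomic conditions:
  zoning = C1: AG == C1 is false
  NOT in historic district: no → true
  number of stories ≤ 6: 3 ≤ 6 is true
  lot coverage > 67%: 66 > 67 is false
  parcel in flood zone: no → false
  lot coverage ≤ 39%: 66 ≤ 39 is false
  proposed use = industrial: industrial == industrial is true
  front setback ≤ 25 ft: 6 ≤ 25 is true
  variance granted: no → false
  structure height between 46 ft and 62 ft: 84 in [46, 62] is false
  plans stamped by licensed engineer: no → false
  lot area > 4075 sq ft: 62008 > 4075 is true
  fees paid in full: no → false
  number of stories ≤ 5: 3 ≤ 5 is true
  structure height ≥ 24 ft: 84 ≥ 24 is true
  NOT plans stamped by licensed engineer: no → true
Combine:
[1.1.1.1.1] false OR true = true
[1.1.1.1.2] true OR false = true
[1.1.1.1] true OR true = true
[1.1.1] NOT true = false
[1.1] NOT false = true
[1.2.1.1.1] false → false (antecedent false ⇒ implication holds) = true
[1.2.1.1.2.1] true OR true = true
[1.2.1.1.2] NOT true = false
[1.2.1.1] true OR false = true
[1.2.1] NOT true = false
[1.2] NOT false = true
[1] true AND true = true
[2.1.1] false → false (antecedent false ⇒ implication holds) = true
[2.1.2] false AND true = false
[2.1] true OR false = true
[2.2.1] false OR true = true
[2.2.2] true AND true = true
[2.2] true → true = true
[2] exactly-one(true, true) = false
[root] true → false = false
Overall: false → denied

Denied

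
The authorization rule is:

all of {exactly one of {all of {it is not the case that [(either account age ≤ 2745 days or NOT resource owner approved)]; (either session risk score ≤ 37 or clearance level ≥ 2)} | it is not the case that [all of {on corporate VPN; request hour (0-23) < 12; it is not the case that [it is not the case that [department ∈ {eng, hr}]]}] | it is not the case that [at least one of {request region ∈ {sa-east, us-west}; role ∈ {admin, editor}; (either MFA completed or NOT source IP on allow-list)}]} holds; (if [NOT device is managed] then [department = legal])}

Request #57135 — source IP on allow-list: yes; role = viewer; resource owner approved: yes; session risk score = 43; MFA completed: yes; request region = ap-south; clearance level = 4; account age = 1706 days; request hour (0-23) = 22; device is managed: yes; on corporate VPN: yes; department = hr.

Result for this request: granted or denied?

Atomic conditions:
  account age ≤ 2745 days: 1706 ≤ 2745 is true
  NOT resource owner approved: yes → false
  session risk score ≤ 37: 43 ≤ 37 is false
  clearance level ≥ 2: 4 ≥ 2 is true
  on corporate VPN: yes → true
  request hour (0-23) < 12: 22 < 12 is false
  department ∈ {eng, hr}: hr is in the set → true
  request region ∈ {sa-east, us-west}: ap-south is not in the set → false
  role ∈ {admin, editor}: viewer is not in the set → false
  MFA completed: yes → true
  NOT source IP on allow-list: yes → false
  NOT device is managed: yes → false
  department = legal: hr == legal is false
Combine:
[1.1.1.1] true OR false = true
[1.1.1] NOT true = false
[1.1.2] false OR true = true
[1.1] false AND true = false
[1.2.1.3.1] NOT true = false
[1.2.1.3] NOT false = true
[1.2.1] true AND false AND true = false
[1.2] NOT false = true
[1.3.1.3] true OR false = true
[1.3.1] false OR false OR true = true
[1.3] NOT true = false
[1] exactly-one(false, true, false) = true
[2] false → false (antecedent false ⇒ implication holds) = true
[root] true AND true = true
Overall: true → granted

Granted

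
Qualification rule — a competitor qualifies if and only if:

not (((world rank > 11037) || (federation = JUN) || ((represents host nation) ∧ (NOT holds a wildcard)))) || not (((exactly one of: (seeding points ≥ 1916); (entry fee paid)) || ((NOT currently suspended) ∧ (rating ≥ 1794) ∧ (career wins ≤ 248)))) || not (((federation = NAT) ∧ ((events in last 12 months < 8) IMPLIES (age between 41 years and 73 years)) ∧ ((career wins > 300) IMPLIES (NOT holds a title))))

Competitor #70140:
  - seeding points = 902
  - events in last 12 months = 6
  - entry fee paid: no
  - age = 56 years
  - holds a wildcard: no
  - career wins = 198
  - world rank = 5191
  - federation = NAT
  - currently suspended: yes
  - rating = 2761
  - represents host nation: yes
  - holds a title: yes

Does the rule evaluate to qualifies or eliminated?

Qualifies

Atomic conditions:
  world rank > 11037: 5191 > 11037 is false
  federation = JUN: NAT == JUN is false
  represents host nation: yes → true
  NOT holds a wildcard: no → true
  seeding points ≥ 1916: 902 ≥ 1916 is false
  entry fee paid: no → false
  NOT currently suspended: yes → false
  rating ≥ 1794: 2761 ≥ 1794 is true
  career wins ≤ 248: 198 ≤ 248 is true
  federation = NAT: NAT == NAT is true
  events in last 12 months < 8: 6 < 8 is true
  age between 41 years and 73 years: 56 in [41, 73] is true
  career wins > 300: 198 > 300 is false
  NOT holds a title: yes → false
Combine:
[1.1.3] true AND true = true
[1.1] false OR false OR true = true
[1] NOT true = false
[2.1.1] exactly-one(false, false) = false
[2.1.2] false AND true AND true = false
[2.1] false OR false = false
[2] NOT false = true
[3.1.2] true → true = true
[3.1.3] false → false (antecedent false ⇒ implication holds) = true
[3.1] true AND true AND true = true
[3] NOT true = false
[root] false OR true OR false = true
Overall: true → qualifies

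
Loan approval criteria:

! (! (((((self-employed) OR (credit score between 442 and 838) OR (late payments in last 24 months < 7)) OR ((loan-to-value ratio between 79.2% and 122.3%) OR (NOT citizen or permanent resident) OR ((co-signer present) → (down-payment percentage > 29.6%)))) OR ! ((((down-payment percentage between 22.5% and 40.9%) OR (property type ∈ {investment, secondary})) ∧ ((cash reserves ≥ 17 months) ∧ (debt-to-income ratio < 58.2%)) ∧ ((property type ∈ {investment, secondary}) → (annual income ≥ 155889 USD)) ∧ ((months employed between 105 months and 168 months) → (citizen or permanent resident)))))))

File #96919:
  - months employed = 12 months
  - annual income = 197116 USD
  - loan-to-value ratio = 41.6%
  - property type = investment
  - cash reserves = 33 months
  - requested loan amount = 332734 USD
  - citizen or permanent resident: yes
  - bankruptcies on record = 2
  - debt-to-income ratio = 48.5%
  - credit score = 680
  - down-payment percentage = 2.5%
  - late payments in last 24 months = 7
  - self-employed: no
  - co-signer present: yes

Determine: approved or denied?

Atomic conditions:
  self-employed: no → false
  credit score between 442 and 838: 680 in [442, 838] is true
  late payments in last 24 months < 7: 7 < 7 is false
  loan-to-value ratio between 79.2% and 122.3%: 41.6 in [79.2, 122.3] is false
  NOT citizen or permanent resident: yes → false
  co-signer present: yes → true
  down-payment percentage > 29.6%: 2.5 > 29.6 is false
  down-payment percentage between 22.5% and 40.9%: 2.5 in [22.5, 40.9] is false
  property type ∈ {investment, secondary}: investment is in the set → true
  cash reserves ≥ 17 months: 33 ≥ 17 is true
  debt-to-income ratio < 58.2%: 48.5 < 58.2 is true
  annual income ≥ 155889 USD: 197116 ≥ 155889 is true
  months employed between 105 months and 168 months: 12 in [105, 168] is false
  citizen or permanent resident: yes → true
Combine:
[1.1.1.1] false OR true OR false = true
[1.1.1.2.3] true → false = false
[1.1.1.2] false OR false OR false = false
[1.1.1] true OR false = true
[1.1.2.1.1] false OR true = true
[1.1.2.1.2] true AND true = true
[1.1.2.1.3] true → true = true
[1.1.2.1.4] false → true (antecedent false ⇒ implication holds) = true
[1.1.2.1] true AND true AND true AND true = true
[1.1.2] NOT true = false
[1.1] true OR false = true
[1] NOT true = false
[root] NOT false = true
Overall: true → approved

Approved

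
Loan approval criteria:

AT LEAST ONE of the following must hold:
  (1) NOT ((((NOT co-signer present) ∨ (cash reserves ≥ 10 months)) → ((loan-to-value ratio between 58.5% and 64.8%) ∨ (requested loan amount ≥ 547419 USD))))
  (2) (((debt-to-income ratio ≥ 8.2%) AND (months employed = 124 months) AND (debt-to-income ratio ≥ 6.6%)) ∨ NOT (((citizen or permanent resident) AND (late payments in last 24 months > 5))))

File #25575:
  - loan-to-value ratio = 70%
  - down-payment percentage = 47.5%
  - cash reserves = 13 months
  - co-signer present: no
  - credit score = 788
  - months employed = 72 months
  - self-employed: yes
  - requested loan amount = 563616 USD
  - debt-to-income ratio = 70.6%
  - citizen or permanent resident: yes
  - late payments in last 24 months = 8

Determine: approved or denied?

Denied

Atomic conditions:
  NOT co-signer present: no → true
  cash reserves ≥ 10 months: 13 ≥ 10 is true
  loan-to-value ratio between 58.5% and 64.8%: 70 in [58.5, 64.8] is false
  requested loan amount ≥ 547419 USD: 563616 ≥ 547419 is true
  debt-to-income ratio ≥ 8.2%: 70.6 ≥ 8.2 is true
  months employed = 124 months: 72 == 124 is false
  debt-to-income ratio ≥ 6.6%: 70.6 ≥ 6.6 is true
  citizen or permanent resident: yes → true
  late payments in last 24 months > 5: 8 > 5 is true
Combine:
[1.1.1] true OR true = true
[1.1.2] false OR true = true
[1.1] true → true = true
[1] NOT true = false
[2.1] true AND false AND true = false
[2.2.1] true AND true = true
[2.2] NOT true = false
[2] false OR false = false
[root] false OR false = false
Overall: false → denied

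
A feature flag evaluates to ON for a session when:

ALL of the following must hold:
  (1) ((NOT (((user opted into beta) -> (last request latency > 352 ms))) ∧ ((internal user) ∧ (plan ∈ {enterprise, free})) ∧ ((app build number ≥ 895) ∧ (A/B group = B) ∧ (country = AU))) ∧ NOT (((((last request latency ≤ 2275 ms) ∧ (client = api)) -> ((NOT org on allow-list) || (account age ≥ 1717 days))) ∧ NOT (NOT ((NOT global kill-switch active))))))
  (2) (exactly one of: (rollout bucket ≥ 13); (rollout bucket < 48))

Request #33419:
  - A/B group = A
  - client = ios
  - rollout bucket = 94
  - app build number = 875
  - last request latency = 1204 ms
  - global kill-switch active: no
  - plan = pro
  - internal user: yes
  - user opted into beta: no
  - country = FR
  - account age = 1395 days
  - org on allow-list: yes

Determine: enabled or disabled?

Atomic conditions:
  user opted into beta: no → false
  last request latency > 352 ms: 1204 > 352 is true
  internal user: yes → true
  plan ∈ {enterprise, free}: pro is not in the set → false
  app build number ≥ 895: 875 ≥ 895 is false
  A/B group = B: A == B is false
  country = AU: FR == AU is false
  last request latency ≤ 2275 ms: 1204 ≤ 2275 is true
  client = api: ios == api is false
  NOT org on allow-list: yes → false
  account age ≥ 1717 days: 1395 ≥ 1717 is false
  NOT global kill-switch active: no → true
  rollout bucket ≥ 13: 94 ≥ 13 is true
  rollout bucket < 48: 94 < 48 is false
Combine:
[1.1.1.1] false → true (antecedent false ⇒ implication holds) = true
[1.1.1] NOT true = false
[1.1.2] true AND false = false
[1.1.3] false AND false AND false = false
[1.1] false AND false AND false = false
[1.2.1.1.1] true AND false = false
[1.2.1.1.2] false OR false = false
[1.2.1.1] false → false (antecedent false ⇒ implication holds) = true
[1.2.1.2.1] NOT true = false
[1.2.1.2] NOT false = true
[1.2.1] true AND true = true
[1.2] NOT true = false
[1] false AND false = false
[2] exactly-one(true, false) = true
[root] false AND true = false
Overall: false → disabled

Disabled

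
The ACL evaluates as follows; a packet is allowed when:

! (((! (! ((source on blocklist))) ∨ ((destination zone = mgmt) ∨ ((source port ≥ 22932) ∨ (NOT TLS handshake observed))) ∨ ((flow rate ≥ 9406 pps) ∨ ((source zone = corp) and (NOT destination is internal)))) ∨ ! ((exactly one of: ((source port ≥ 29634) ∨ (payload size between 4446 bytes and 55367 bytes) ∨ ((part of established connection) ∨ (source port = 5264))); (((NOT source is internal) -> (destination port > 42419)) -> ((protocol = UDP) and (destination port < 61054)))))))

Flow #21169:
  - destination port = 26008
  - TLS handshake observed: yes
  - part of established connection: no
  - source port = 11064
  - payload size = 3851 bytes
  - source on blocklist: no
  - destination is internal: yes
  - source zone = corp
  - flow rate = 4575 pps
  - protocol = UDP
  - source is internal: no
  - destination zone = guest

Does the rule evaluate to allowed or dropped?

Atomic conditions:
  source on blocklist: no → false
  destination zone = mgmt: guest == mgmt is false
  source port ≥ 22932: 11064 ≥ 22932 is false
  NOT TLS handshake observed: yes → false
  flow rate ≥ 9406 pps: 4575 ≥ 9406 is false
  source zone = corp: corp == corp is true
  NOT destination is internal: yes → false
  source port ≥ 29634: 11064 ≥ 29634 is false
  payload size between 4446 bytes and 55367 bytes: 3851 in [4446, 55367] is false
  part of established connection: no → false
  source port = 5264: 11064 == 5264 is false
  NOT source is internal: no → true
  destination port > 42419: 26008 > 42419 is false
  protocol = UDP: UDP == UDP is true
  destination port < 61054: 26008 < 61054 is true
Combine:
[1.1.1.1] NOT false = true
[1.1.1] NOT true = false
[1.1.2.2] false OR false = false
[1.1.2] false OR false = false
[1.1.3.2] true AND false = false
[1.1.3] false OR false = false
[1.1] false OR false OR false = false
[1.2.1.1.3] false OR false = false
[1.2.1.1] false OR false OR false = false
[1.2.1.2.1] true → false = false
[1.2.1.2.2] true AND true = true
[1.2.1.2] false → true (antecedent false ⇒ implication holds) = true
[1.2.1] exactly-one(false, true) = true
[1.2] NOT true = false
[1] false OR false = false
[root] NOT false = true
Overall: true → allowed

Allowed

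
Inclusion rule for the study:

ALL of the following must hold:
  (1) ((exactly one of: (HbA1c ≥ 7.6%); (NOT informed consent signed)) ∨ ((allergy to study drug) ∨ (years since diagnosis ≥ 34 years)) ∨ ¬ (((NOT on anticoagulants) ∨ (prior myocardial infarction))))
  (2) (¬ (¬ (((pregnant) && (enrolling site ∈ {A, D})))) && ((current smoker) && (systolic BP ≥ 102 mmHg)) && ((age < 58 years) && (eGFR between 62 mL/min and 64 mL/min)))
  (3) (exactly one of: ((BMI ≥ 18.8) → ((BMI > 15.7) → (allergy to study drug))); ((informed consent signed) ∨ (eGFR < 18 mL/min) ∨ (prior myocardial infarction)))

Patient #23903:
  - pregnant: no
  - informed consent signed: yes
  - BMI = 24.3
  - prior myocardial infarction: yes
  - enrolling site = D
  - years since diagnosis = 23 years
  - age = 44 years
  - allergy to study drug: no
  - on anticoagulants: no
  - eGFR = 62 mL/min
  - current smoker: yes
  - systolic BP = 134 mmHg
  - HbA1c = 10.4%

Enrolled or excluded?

Atomic conditions:
  HbA1c ≥ 7.6%: 10.4 ≥ 7.6 is true
  NOT informed consent signed: yes → false
  allergy to study drug: no → false
  years since diagnosis ≥ 34 years: 23 ≥ 34 is false
  NOT on anticoagulants: no → true
  prior myocardial infarction: yes → true
  pregnant: no → false
  enrolling site ∈ {A, D}: D is in the set → true
  current smoker: yes → true
  systolic BP ≥ 102 mmHg: 134 ≥ 102 is true
  age < 58 years: 44 < 58 is true
  eGFR between 62 mL/min and 64 mL/min: 62 in [62, 64] is true
  BMI ≥ 18.8: 24.3 ≥ 18.8 is true
  BMI > 15.7: 24.3 > 15.7 is true
  informed consent signed: yes → true
  eGFR < 18 mL/min: 62 < 18 is false
Combine:
[1.1] exactly-one(true, false) = true
[1.2] false OR false = false
[1.3.1] true OR true = true
[1.3] NOT true = false
[1] true OR false OR false = true
[2.1.1.1] false AND true = false
[2.1.1] NOT false = true
[2.1] NOT true = false
[2.2] true AND true = true
[2.3] true AND true = true
[2] false AND true AND true = false
[3.1.2] true → false = false
[3.1] true → false = false
[3.2] true OR false OR true = true
[3] exactly-one(false, true) = true
[root] true AND false AND true = false
Overall: false → excluded

Excluded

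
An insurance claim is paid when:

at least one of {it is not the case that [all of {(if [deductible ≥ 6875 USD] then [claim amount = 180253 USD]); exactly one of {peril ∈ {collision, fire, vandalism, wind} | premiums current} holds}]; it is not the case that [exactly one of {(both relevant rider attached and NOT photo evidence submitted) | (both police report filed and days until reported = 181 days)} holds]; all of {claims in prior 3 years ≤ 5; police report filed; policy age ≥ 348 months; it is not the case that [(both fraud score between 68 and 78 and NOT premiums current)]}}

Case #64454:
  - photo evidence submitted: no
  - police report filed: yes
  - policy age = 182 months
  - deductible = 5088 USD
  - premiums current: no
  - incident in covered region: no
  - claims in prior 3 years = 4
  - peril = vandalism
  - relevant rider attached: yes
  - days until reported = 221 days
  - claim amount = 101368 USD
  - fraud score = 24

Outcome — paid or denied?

Atomic conditions:
  deductible ≥ 6875 USD: 5088 ≥ 6875 is false
  claim amount = 180253 USD: 101368 == 180253 is false
  peril ∈ {collision, fire, vandalism, wind}: vandalism is in the set → true
  premiums current: no → false
  relevant rider attached: yes → true
  NOT photo evidence submitted: no → true
  police report filed: yes → true
  days until reported = 181 days: 221 == 181 is false
  claims in prior 3 years ≤ 5: 4 ≤ 5 is true
  policy age ≥ 348 months: 182 ≥ 348 is false
  fraud score between 68 and 78: 24 in [68, 78] is false
  NOT premiums current: no → true
Combine:
[1.1.1] false → false (antecedent false ⇒ implication holds) = true
[1.1.2] exactly-one(true, false) = true
[1.1] true AND true = true
[1] NOT true = false
[2.1.1] true AND true = true
[2.1.2] true AND false = false
[2.1] exactly-one(true, false) = true
[2] NOT true = false
[3.4.1] false AND true = false
[3.4] NOT false = true
[3] true AND true AND false AND true = false
[root] false OR false OR false = false
Overall: false → denied

Denied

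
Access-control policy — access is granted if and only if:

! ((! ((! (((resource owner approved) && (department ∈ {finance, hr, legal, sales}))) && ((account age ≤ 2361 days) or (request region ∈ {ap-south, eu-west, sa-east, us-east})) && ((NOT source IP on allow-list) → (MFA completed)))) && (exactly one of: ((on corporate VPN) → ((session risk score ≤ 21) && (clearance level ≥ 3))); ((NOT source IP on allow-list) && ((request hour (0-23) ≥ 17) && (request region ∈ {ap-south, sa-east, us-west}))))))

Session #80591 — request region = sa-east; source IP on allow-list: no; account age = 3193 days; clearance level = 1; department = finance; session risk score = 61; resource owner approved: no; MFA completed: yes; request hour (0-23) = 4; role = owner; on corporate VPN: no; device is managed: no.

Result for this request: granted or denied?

Atomic conditions:
  resource owner approved: no → false
  department ∈ {finance, hr, legal, sales}: finance is in the set → true
  account age ≤ 2361 days: 3193 ≤ 2361 is false
  request region ∈ {ap-south, eu-west, sa-east, us-east}: sa-east is in the set → true
  NOT source IP on allow-list: no → true
  MFA completed: yes → true
  on corporate VPN: no → false
  session risk score ≤ 21: 61 ≤ 21 is false
  clearance level ≥ 3: 1 ≥ 3 is false
  request hour (0-23) ≥ 17: 4 ≥ 17 is false
  request region ∈ {ap-south, sa-east, us-west}: sa-east is in the set → true
Combine:
[1.1.1.1.1] false AND true = false
[1.1.1.1] NOT false = true
[1.1.1.2] false OR true = true
[1.1.1.3] true → true = true
[1.1.1] true AND true AND true = true
[1.1] NOT true = false
[1.2.1.2] false AND false = false
[1.2.1] false → false (antecedent false ⇒ implication holds) = true
[1.2.2.2] false AND true = false
[1.2.2] true AND false = false
[1.2] exactly-one(true, false) = true
[1] false AND true = false
[root] NOT false = true
Overall: true → granted

Granted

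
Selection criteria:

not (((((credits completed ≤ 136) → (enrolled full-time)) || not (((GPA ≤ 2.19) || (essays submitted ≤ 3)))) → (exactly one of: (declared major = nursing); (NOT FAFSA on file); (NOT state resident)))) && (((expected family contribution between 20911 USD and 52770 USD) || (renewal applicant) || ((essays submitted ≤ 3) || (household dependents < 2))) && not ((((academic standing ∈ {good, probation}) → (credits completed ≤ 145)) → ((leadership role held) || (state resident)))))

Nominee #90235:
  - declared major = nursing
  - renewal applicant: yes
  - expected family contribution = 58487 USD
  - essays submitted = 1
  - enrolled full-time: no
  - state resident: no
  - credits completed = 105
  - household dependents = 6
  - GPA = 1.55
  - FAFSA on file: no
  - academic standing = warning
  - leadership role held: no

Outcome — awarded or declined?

Declined

Atomic conditions:
  credits completed ≤ 136: 105 ≤ 136 is true
  enrolled full-time: no → false
  GPA ≤ 2.19: 1.55 ≤ 2.19 is true
  essays submitted ≤ 3: 1 ≤ 3 is true
  declared major = nursing: nursing == nursing is true
  NOT FAFSA on file: no → true
  NOT state resident: no → true
  expected family contribution between 20911 USD and 52770 USD: 58487 in [20911, 52770] is false
  renewal applicant: yes → true
  household dependents < 2: 6 < 2 is false
  academic standing ∈ {good, probation}: warning is not in the set → false
  credits completed ≤ 145: 105 ≤ 145 is true
  leadership role held: no → false
  state resident: no → false
Combine:
[1.1.1.1] true → false = false
[1.1.1.2.1] true OR true = true
[1.1.1.2] NOT true = false
[1.1.1] false OR false = false
[1.1.2] exactly-one(true, true, true) = false
[1.1] false → false (antecedent false ⇒ implication holds) = true
[1] NOT true = false
[2.1.3] true OR false = true
[2.1] false OR true OR true = true
[2.2.1.1] false → true (antecedent false ⇒ implication holds) = true
[2.2.1.2] false OR false = false
[2.2.1] true → false = false
[2.2] NOT false = true
[2] true AND true = true
[root] false AND true = false
Overall: false → declined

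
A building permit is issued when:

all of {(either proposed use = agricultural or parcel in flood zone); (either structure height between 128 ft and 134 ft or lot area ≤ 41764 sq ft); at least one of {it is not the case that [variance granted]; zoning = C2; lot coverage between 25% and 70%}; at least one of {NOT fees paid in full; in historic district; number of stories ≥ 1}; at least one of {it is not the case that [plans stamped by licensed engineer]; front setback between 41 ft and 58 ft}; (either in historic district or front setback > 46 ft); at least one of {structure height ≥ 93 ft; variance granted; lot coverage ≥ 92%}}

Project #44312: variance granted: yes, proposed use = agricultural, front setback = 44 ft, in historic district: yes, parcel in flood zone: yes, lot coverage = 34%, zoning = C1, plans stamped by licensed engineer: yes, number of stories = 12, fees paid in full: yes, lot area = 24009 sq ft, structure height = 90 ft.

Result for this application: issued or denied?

Atomic conditions:
  proposed use = agricultural: agricultural == agricultural is true
  parcel in flood zone: yes → true
  structure height between 128 ft and 134 ft: 90 in [128, 134] is false
  lot area ≤ 41764 sq ft: 24009 ≤ 41764 is true
  variance granted: yes → true
  zoning = C2: C1 == C2 is false
  lot coverage between 25% and 70%: 34 in [25, 70] is true
  NOT fees paid in full: yes → false
  in historic district: yes → true
  number of stories ≥ 1: 12 ≥ 1 is true
  plans stamped by licensed engineer: yes → true
  front setback between 41 ft and 58 ft: 44 in [41, 58] is true
  front setback > 46 ft: 44 > 46 is false
  structure height ≥ 93 ft: 90 ≥ 93 is false
  lot coverage ≥ 92%: 34 ≥ 92 is false
Combine:
[1] true OR true = true
[2] false OR true = true
[3.1] NOT true = false
[3] false OR false OR true = true
[4] false OR true OR true = true
[5.1] NOT true = false
[5] false OR true = true
[6] true OR false = true
[7] false OR true OR false = true
[root] true AND true AND true AND true AND true AND true AND true = true
Overall: true → issued

Issued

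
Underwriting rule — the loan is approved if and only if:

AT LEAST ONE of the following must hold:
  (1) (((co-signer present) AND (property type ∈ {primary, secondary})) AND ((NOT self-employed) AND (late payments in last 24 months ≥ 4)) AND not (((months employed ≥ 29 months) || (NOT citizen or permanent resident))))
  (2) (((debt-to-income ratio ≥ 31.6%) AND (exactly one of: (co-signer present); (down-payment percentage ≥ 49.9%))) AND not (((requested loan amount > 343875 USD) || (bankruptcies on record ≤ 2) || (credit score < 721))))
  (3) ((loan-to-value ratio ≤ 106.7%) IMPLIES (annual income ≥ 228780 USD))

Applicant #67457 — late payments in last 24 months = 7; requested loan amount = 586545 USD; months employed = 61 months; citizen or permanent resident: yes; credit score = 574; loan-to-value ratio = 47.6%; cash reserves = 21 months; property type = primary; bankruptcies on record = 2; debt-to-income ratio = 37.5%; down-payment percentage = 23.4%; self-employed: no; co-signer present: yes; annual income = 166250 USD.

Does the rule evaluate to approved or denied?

Denied

Atomic conditions:
  co-signer present: yes → true
  property type ∈ {primary, secondary}: primary is in the set → true
  NOT self-employed: no → true
  late payments in last 24 months ≥ 4: 7 ≥ 4 is true
  months employed ≥ 29 months: 61 ≥ 29 is true
  NOT citizen or permanent resident: yes → false
  debt-to-income ratio ≥ 31.6%: 37.5 ≥ 31.6 is true
  down-payment percentage ≥ 49.9%: 23.4 ≥ 49.9 is false
  requested loan amount > 343875 USD: 586545 > 343875 is true
  bankruptcies on record ≤ 2: 2 ≤ 2 is true
  credit score < 721: 574 < 721 is true
  loan-to-value ratio ≤ 106.7%: 47.6 ≤ 106.7 is true
  annual income ≥ 228780 USD: 166250 ≥ 228780 is false
Combine:
[1.1] true AND true = true
[1.2] true AND true = true
[1.3.1] true OR false = true
[1.3] NOT true = false
[1] true AND true AND false = false
[2.1.2] exactly-one(true, false) = true
[2.1] true AND true = true
[2.2.1] true OR true OR true = true
[2.2] NOT true = false
[2] true AND false = false
[3] true → false = false
[root] false OR false OR false = false
Overall: false → denied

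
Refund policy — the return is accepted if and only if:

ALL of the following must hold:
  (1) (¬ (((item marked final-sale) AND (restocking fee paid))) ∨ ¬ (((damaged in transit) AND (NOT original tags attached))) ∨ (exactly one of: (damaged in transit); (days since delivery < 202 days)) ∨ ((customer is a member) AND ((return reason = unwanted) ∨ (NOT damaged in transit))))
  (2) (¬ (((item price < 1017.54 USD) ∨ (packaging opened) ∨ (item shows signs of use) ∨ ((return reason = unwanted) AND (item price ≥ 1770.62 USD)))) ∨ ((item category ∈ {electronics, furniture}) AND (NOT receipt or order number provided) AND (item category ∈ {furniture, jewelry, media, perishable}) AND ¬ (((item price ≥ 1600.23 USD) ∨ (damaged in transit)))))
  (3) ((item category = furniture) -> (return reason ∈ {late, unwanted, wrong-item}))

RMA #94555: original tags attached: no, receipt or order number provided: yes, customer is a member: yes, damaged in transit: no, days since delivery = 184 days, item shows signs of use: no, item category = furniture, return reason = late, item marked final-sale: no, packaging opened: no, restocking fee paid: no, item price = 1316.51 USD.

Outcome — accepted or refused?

Atomic conditions:
  item marked final-sale: no → false
  restocking fee paid: no → false
  damaged in transit: no → false
  NOT original tags attached: no → true
  days since delivery < 202 days: 184 < 202 is true
  customer is a member: yes → true
  return reason = unwanted: late == unwanted is false
  NOT damaged in transit: no → true
  item price < 1017.54 USD: 1316.51 < 1017.54 is false
  packaging opened: no → false
  item shows signs of use: no → false
  item price ≥ 1770.62 USD: 1316.51 ≥ 1770.62 is false
  item category ∈ {electronics, furniture}: furniture is in the set → true
  NOT receipt or order number provided: yes → false
  item category ∈ {furniture, jewelry, media, perishable}: furniture is in the set → true
  item price ≥ 1600.23 USD: 1316.51 ≥ 1600.23 is false
  item category = furniture: furniture == furniture is true
  return reason ∈ {late, unwanted, wrong-item}: late is in the set → true
Combine:
[1.1.1] false AND false = false
[1.1] NOT false = true
[1.2.1] false AND true = false
[1.2] NOT false = true
[1.3] exactly-one(false, true) = true
[1.4.2] false OR true = true
[1.4] true AND true = true
[1] true OR true OR true OR true = true
[2.1.1.4] false AND false = false
[2.1.1] false OR false OR false OR false = false
[2.1] NOT false = true
[2.2.4.1] false OR false = false
[2.2.4] NOT false = true
[2.2] true AND false AND true AND true = false
[2] true OR false = true
[3] true → true = true
[root] true AND true AND true = true
Overall: true → accepted

Accepted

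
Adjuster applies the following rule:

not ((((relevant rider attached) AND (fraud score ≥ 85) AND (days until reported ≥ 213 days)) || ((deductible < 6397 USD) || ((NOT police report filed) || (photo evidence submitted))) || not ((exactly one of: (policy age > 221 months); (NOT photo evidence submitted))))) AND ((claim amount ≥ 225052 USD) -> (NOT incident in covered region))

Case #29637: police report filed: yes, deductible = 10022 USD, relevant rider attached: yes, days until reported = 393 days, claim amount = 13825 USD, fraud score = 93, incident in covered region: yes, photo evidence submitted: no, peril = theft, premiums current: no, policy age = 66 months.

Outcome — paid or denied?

Denied

Atomic conditions:
  relevant rider attached: yes → true
  fraud score ≥ 85: 93 ≥ 85 is true
  days until reported ≥ 213 days: 393 ≥ 213 is true
  deductible < 6397 USD: 10022 < 6397 is false
  NOT police report filed: yes → false
  photo evidence submitted: no → false
  policy age > 221 months: 66 > 221 is false
  NOT photo evidence submitted: no → true
  claim amount ≥ 225052 USD: 13825 ≥ 225052 is false
  NOT incident in covered region: yes → false
Combine:
[1.1.1] true AND true AND true = true
[1.1.2.2] false OR false = false
[1.1.2] false OR false = false
[1.1.3.1] exactly-one(false, true) = true
[1.1.3] NOT true = false
[1.1] true OR false OR false = true
[1] NOT true = false
[2] false → false (antecedent false ⇒ implication holds) = true
[root] false AND true = false
Overall: false → denied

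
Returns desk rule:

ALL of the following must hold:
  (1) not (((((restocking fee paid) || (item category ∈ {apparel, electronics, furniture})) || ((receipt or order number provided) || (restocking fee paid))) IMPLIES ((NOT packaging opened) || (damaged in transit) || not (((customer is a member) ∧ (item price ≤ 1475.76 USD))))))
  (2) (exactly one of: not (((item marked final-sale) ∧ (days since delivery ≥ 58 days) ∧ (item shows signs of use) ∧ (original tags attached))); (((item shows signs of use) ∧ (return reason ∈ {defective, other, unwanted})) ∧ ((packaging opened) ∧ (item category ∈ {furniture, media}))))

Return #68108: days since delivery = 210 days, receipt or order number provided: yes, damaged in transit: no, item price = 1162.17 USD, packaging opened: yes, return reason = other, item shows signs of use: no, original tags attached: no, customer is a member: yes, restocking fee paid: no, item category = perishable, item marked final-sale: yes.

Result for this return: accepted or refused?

Atomic conditions:
  restocking fee paid: no → false
  item category ∈ {apparel, electronics, furniture}: perishable is not in the set → false
  receipt or order number provided: yes → true
  NOT packaging opened: yes → false
  damaged in transit: no → false
  customer is a member: yes → true
  item price ≤ 1475.76 USD: 1162.17 ≤ 1475.76 is true
  item marked final-sale: yes → true
  days since delivery ≥ 58 days: 210 ≥ 58 is true
  item shows signs of use: no → false
  original tags attached: no → false
  return reason ∈ {defective, other, unwanted}: other is in the set → true
  packaging opened: yes → true
  item category ∈ {furniture, media}: perishable is not in the set → false
Combine:
[1.1.1.1] false OR false = false
[1.1.1.2] true OR false = true
[1.1.1] false OR true = true
[1.1.2.3.1] true AND true = true
[1.1.2.3] NOT true = false
[1.1.2] false OR false OR false = false
[1.1] true → false = false
[1] NOT false = true
[2.1.1] true AND true AND false AND false = false
[2.1] NOT false = true
[2.2.1] false AND true = false
[2.2.2] true AND false = false
[2.2] false AND false = false
[2] exactly-one(true, false) = true
[root] true AND true = true
Overall: true → accepted

Accepted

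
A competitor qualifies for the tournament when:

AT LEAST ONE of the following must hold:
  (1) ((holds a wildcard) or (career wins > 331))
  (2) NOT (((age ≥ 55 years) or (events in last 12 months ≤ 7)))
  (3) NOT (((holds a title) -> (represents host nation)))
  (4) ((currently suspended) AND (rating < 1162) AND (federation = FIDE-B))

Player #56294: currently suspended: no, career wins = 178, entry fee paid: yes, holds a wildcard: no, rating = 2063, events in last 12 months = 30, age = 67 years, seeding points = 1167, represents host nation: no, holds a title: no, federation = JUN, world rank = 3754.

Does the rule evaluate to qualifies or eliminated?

Eliminated

Atomic conditions:
  holds a wildcard: no → false
  career wins > 331: 178 > 331 is false
  age ≥ 55 years: 67 ≥ 55 is true
  events in last 12 months ≤ 7: 30 ≤ 7 is false
  holds a title: no → false
  represents host nation: no → false
  currently suspended: no → false
  rating < 1162: 2063 < 1162 is false
  federation = FIDE-B: JUN == FIDE-B is false
Combine:
[1] false OR false = false
[2.1] true OR false = true
[2] NOT true = false
[3.1] false → false (antecedent false ⇒ implication holds) = true
[3] NOT true = false
[4] false AND false AND false = false
[root] false OR false OR false OR false = false
Overall: false → eliminated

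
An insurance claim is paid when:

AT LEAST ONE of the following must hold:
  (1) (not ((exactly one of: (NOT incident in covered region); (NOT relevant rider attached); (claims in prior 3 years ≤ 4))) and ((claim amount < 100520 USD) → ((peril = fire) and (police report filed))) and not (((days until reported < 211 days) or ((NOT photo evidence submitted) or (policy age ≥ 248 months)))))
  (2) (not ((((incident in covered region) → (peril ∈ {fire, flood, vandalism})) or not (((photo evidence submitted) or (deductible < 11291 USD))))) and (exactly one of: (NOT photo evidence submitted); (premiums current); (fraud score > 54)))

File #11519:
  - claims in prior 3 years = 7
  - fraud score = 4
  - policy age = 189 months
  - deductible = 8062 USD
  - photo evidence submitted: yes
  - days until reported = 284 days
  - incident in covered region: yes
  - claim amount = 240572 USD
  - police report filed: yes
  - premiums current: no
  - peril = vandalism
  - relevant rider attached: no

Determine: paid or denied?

Denied

Atomic conditions:
  NOT incident in covered region: yes → false
  NOT relevant rider attached: no → true
  claims in prior 3 years ≤ 4: 7 ≤ 4 is false
  claim amount < 100520 USD: 240572 < 100520 is false
  peril = fire: vandalism == fire is false
  police report filed: yes → true
  days until reported < 211 days: 284 < 211 is false
  NOT photo evidence submitted: yes → false
  policy age ≥ 248 months: 189 ≥ 248 is false
  incident in covered region: yes → true
  peril ∈ {fire, flood, vandalism}: vandalism is in the set → true
  photo evidence submitted: yes → true
  deductible < 11291 USD: 8062 < 11291 is true
  premiums current: no → false
  fraud score > 54: 4 > 54 is false
Combine:
[1.1.1] exactly-one(false, true, false) = true
[1.1] NOT true = false
[1.2.2] false AND true = false
[1.2] false → false (antecedent false ⇒ implication holds) = true
[1.3.1.2] false OR false = false
[1.3.1] false OR false = false
[1.3] NOT false = true
[1] false AND true AND true = false
[2.1.1.1] true → true = true
[2.1.1.2.1] true OR true = true
[2.1.1.2] NOT true = false
[2.1.1] true OR false = true
[2.1] NOT true = false
[2.2] exactly-one(false, false, false) = false
[2] false AND false = false
[root] false OR false = false
Overall: false → denied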